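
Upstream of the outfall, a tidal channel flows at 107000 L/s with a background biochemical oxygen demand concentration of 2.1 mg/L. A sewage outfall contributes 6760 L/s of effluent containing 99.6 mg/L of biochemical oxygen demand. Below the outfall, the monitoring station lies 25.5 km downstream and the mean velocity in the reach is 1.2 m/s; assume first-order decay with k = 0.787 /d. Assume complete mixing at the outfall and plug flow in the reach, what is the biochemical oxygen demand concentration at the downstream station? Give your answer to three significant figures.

6.50 mg/L

After mixing, C = (107000·2.100 + 6760·99.60) / 113800 = 898000/113800 = 7.894 mg/L.
Travel time t = 25.5·1000 / 1.2 = 21250 s = 5.903 h.
Applying C = C₀e^(−kt): 7.894 × 0.8240 = 6.505 mg/L.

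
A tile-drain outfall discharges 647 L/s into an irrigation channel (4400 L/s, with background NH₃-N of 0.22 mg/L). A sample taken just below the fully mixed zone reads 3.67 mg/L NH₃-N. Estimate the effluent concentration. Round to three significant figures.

Mass balance: 4400·0.2200 + 647.0·Cₑ = 5047·3.670
→ Cₑ = (5047·3.670 − 4400·0.2200) / 647.0 = 27.13 mg/L.

27.1 mg/L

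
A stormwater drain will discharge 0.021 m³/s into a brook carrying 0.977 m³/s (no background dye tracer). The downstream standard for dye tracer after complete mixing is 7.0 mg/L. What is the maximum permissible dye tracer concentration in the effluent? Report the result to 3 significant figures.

333 mg/L

At the limit, (Qr·Cr + Qe·Cₑ)/(Qr + Qe) = 7.0:
Cₑ = (0.9980·7.0 − 0.9770·0) / 0.02100 = 332.7 mg/L.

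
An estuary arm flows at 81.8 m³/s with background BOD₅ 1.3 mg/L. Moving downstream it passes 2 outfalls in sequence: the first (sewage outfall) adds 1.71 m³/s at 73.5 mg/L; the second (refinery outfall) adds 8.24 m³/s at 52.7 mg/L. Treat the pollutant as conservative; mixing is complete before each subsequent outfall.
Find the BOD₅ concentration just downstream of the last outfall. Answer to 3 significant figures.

7.26 mg/L

Below outfall 1: Q → 83.51 m³/s, C = (81.80·1.300 + 1.710·73.50)/83.51 = 2.778 mg/L.
Below outfall 2: Q → 91.75 m³/s, C = (83.51·2.778 + 8.240·52.70)/91.75 = 7.262 mg/L.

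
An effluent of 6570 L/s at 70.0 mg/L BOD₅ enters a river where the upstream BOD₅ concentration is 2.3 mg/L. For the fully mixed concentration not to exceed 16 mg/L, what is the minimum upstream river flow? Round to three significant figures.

Set C_mix = 16: (Q·2.300 + 6570·70.00) / (Q + 6570) = 16
→ Q = 6570·(70.00 − 16)/(16 − 2.300) = 25900 L/s.

25900 L/s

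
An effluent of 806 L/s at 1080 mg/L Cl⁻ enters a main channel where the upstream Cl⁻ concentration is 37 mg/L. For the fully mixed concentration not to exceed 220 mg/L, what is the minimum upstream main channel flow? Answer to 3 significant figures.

Set C_mix = 220: (Q·37.00 + 806.0·1080) / (Q + 806.0) = 220
→ Q = 806.0·(1080 − 220)/(220 − 37.00) = 3788 L/s.

3790 L/s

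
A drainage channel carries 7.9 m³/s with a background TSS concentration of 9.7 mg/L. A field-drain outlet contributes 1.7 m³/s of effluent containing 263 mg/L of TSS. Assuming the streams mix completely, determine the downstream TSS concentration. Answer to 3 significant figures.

54.6 mg/L

After mixing, C = (7.900·9.700 + 1.700·263.0) / 9.600 = 523.7/9.600 = 54.56 mg/L.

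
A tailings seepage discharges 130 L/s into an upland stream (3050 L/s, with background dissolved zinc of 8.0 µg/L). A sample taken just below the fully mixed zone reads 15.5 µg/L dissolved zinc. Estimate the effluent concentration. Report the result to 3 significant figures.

191 µg/L

Mass balance: 3050·8.000 + 130.0·Cₑ = 3180·15.50
→ Cₑ = (3180·15.50 − 3050·8.000) / 130.0 = 191.5 µg/L.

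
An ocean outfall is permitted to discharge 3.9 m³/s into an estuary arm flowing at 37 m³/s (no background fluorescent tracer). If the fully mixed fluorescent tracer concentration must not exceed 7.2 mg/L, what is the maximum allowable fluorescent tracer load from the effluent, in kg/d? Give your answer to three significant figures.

Mass balance at the limit: 37.00·0 + 3.900·Cₑ = 40.90·7.2 → Cₑ = 75.51 mg/L.
Load = 3.900 m³/s × 75.51 g/m³ × 86 400 s/d = 25440 kg/d.

25400 kg/d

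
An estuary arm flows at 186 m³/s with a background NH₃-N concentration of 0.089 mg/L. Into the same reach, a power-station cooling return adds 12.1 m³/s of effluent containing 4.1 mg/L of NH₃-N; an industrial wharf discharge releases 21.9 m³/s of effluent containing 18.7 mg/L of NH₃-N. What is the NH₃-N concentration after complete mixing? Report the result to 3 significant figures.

2.16 mg/L

Flow-weighted average: C = (186.0·0.08900 + 12.10·4.100 + 21.90·18.70) / 220.0 = 475.7/220.0 = 2.162 mg/L.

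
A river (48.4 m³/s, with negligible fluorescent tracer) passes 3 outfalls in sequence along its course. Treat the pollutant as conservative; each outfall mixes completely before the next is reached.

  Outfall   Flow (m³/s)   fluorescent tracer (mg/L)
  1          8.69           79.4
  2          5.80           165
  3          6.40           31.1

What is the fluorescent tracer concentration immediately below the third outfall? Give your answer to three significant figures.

Below outfall 1: Q → 57.09 m³/s, C = (48.40·0 + 8.690·79.40)/57.09 = 12.09 mg/L.
Below outfall 2: Q → 62.89 m³/s, C = (57.09·12.09 + 5.800·165.0)/62.89 = 26.19 mg/L.
Below outfall 3: Q → 69.29 m³/s, C = (62.89·26.19 + 6.400·31.10)/69.29 = 26.64 mg/L.

26.6 mg/L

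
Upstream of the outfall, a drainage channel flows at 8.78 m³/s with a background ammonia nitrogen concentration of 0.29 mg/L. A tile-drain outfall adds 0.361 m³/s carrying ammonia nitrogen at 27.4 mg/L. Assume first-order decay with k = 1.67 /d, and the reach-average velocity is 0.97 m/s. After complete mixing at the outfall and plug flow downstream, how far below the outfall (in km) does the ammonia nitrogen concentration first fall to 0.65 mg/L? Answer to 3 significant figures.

37.1 km

Mass balance: C = (8.780·0.2900 + 0.3610·27.40) / 9.141 = 12.44/9.141 = 1.361 mg/L.
Set 1.361·exp(−k·t) = 0.65 → t = ln(1.361/0.65)/k = 38220 s = 10.62 h.
Distance = v·t = 0.97·38220 = 37070 m = 37.07 km.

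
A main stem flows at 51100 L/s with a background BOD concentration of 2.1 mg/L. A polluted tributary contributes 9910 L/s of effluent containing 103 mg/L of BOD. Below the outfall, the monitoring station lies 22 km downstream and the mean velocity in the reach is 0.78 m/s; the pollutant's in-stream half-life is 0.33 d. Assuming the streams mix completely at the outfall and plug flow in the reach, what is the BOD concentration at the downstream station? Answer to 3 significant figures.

Flow-weighted average: C = (51100·2.100 + 9910·103.0) / 61010 = 1128000/61010 = 18.49 mg/L.
Travel time t = 22·1000 / 0.78 = 28210 s = 7.835 h.
Half-life 0.33 d → k = ln 2 / 0.33 = 2.100 d⁻¹.
Decay over the reach: 18.49·exp(−kt) = 18.49·0.5037 = 9.314 mg/L.

9.31 mg/L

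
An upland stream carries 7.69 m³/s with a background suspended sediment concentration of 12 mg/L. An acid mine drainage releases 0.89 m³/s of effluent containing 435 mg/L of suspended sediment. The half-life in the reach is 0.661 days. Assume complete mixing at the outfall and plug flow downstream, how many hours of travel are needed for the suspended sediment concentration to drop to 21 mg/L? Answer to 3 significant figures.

22.4 h

Mixed concentration C = ΣQC/ΣQ = (7.690·12.00 + 0.8900·435.0) / 8.580 = 479.4/8.580 = 55.88 mg/L.
Half-life 0.661 d → k = ln 2 / 0.661 = 1.049 d⁻¹.
55.88·exp(−k·t) = 21 → t = ln(55.88/21)/k = 80630 s = 22.40 h.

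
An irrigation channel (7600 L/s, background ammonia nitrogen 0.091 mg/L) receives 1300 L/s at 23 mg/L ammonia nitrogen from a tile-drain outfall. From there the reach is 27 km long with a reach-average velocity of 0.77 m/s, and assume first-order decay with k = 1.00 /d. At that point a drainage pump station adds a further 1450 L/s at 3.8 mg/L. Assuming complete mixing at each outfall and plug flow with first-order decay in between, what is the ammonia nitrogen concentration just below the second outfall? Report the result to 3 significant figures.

2.50 mg/L

Conservation of mass: C = (7600·0.09100 + 1300·23.00) / 8900 = 30590/8900 = 3.437 mg/L; combined flow 8900 L/s.
Travel time t = 27·1000 / 0.77 = 35060 s = 9.740 h.
Applying C = C₀e^(−kt): 3.437 × 0.6664 = 2.291 mg/L.
At the second outfall, C = (8900·2.291 + 1450·3.800) / (8900 + 1450) = 2.502 mg/L.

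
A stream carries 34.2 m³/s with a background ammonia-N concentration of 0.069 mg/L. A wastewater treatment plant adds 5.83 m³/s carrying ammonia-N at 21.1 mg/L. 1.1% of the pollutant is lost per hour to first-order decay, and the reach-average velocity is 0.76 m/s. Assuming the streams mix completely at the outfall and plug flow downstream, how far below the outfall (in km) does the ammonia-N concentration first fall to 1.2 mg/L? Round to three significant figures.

237 km

Mixed concentration C = ΣQC/ΣQ = (34.20·0.06900 + 5.830·21.10) / 40.03 = 125.4/40.03 = 3.132 mg/L.
1.1%/h lost → k = −ln(1 − 0.011) = 0.01106 h⁻¹.
Set 3.132·exp(−k·t) = 1.2 → t = ln(3.132/1.2)/k = 312200 s = 86.73 h.
Distance = v·t = 0.76·312200 = 237300 m = 237.3 km.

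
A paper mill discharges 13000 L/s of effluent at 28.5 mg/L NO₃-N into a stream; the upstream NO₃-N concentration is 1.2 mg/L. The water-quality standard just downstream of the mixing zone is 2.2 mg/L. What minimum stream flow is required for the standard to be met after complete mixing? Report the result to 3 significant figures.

Set C_mix = 2.2: (Q·1.200 + 13000·28.50) / (Q + 13000) = 2.2
→ Q = 13000·(28.50 − 2.2)/(2.2 − 1.200) = 341900 L/s.

342000 L/s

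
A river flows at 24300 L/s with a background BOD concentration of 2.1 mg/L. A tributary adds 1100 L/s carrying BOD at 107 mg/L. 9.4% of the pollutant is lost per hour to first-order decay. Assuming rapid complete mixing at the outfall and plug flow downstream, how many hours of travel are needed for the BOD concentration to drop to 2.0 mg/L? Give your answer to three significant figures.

After mixing, C = (24300·2.100 + 1100·107.0) / 25400 = 168700/25400 = 6.643 mg/L.
9.4%/h lost → k = −ln(1 − 0.094) = 0.09872 h⁻¹.
6.643·exp(−k·t) = 2.0 → t = ln(6.643/2.0)/k = 43780 s = 12.16 h.

12.2 h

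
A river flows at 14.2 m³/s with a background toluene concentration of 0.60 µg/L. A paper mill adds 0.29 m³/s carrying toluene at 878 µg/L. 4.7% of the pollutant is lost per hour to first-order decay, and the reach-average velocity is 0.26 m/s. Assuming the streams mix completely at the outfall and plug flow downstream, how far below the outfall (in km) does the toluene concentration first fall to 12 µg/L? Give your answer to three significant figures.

8.06 km

Mixed concentration C = ΣQC/ΣQ = (14.20·0.6000 + 0.2900·878.0) / 14.49 = 263.1/14.49 = 18.16 µg/L.
4.7%/h lost → k = −ln(1 − 0.047) = 0.04814 h⁻¹.
Set 18.16·exp(−k·t) = 12 → t = ln(18.16/12)/k = 30980 s = 8.607 h.
Distance = v·t = 0.26·30980 = 8056 m = 8.056 km.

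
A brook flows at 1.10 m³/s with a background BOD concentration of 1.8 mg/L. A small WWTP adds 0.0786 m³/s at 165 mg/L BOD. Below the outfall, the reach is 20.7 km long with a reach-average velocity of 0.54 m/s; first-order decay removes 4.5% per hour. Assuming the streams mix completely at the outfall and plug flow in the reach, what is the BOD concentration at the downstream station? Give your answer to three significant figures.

7.77 mg/L

Conservation of mass: C = (1.100·1.800 + 0.07860·165.0) / 1.179 = 14.95/1.179 = 12.68 mg/L.
Travel time t = 20.7·1000 / 0.54 = 38330 s = 10.65 h.
4.5%/h lost → k = −ln(1 − 0.045) = 0.04604 h⁻¹.
First-order decay: C = 12.68·exp(−k·t) = 12.68·0.6125 = 7.768 mg/L.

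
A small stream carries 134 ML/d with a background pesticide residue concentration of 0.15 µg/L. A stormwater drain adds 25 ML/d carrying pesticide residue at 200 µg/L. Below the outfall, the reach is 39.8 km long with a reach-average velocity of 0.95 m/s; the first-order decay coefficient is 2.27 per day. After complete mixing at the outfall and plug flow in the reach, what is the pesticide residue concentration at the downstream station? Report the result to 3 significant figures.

10.5 µg/L

Mass balance: C = (134.0·0.1500 + 25.00·200.0) / 159.0 = 5020/159.0 = 31.57 µg/L.
Travel time t = 39.8·1000 / 0.95 = 41890 s = 11.64 h.
First-order decay: C = 31.57·exp(−k·t) = 31.57·0.3326 = 10.50 µg/L.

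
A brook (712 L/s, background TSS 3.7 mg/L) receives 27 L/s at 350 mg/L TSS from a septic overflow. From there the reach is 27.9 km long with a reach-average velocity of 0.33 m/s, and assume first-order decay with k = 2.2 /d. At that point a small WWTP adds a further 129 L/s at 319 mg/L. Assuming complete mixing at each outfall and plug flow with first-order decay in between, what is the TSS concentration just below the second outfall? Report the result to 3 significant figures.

49.0 mg/L

Mixed concentration C = ΣQC/ΣQ = (712.0·3.700 + 27.00·350.0) / 739.0 = 12080/739.0 = 16.35 mg/L; combined flow 739.0 L/s.
Travel time t = 27.9·1000 / 0.33 = 84550 s = 23.48 h.
After decay, C = 16.35 × e^(−kt) = 16.35 × 0.1162 = 1.900 mg/L.
Second outfall: C = (739.0·1.900 + 129.0·319.0)/868.0 = 49.03 mg/L.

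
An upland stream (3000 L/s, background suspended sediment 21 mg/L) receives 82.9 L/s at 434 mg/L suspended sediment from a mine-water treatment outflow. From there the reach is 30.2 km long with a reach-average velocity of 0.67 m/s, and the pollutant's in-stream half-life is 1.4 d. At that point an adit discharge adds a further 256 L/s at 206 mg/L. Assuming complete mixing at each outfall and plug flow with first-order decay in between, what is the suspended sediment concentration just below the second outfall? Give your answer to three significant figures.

38.7 mg/L

After mixing, C = (3000·21.00 + 82.90·434.0) / 3083 = 98980/3083 = 32.11 mg/L; combined flow 3083 L/s.
Travel time t = 30.2·1000 / 0.67 = 45070 s = 12.52 h.
Half-life 1.4 d → k = ln 2 / 1.4 = 0.4951 d⁻¹.
Decay over the reach: 32.11·exp(−kt) = 32.11·0.7724 = 24.80 mg/L.
At the second outfall, C = (3083·24.80 + 256.0·206.0) / (3083 + 256.0) = 38.69 mg/L.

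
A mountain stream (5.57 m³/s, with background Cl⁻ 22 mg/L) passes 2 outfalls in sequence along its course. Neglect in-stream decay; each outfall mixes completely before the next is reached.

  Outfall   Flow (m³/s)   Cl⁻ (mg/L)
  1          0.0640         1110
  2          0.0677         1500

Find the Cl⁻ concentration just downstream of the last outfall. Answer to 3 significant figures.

51.8 mg/L

Outfall 1: combined Q = 5.634 m³/s; C = (5.570·22.00 + 0.06400·1110)/5.634 = 34.36 mg/L.
Outfall 2: combined Q = 5.702 m³/s; C = (5.634·34.36 + 0.06770·1500)/5.702 = 51.76 mg/L.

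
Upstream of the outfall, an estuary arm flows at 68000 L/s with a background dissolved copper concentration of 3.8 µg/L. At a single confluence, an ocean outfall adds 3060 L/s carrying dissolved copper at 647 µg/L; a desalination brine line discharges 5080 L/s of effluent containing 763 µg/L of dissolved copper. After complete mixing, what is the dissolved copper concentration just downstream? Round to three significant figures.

80.3 µg/L

Flow-weighted average: C = (68000·3.800 + 3060·647.0 + 5080·763.0) / 76140 = 6114000/76140 = 80.30 µg/L.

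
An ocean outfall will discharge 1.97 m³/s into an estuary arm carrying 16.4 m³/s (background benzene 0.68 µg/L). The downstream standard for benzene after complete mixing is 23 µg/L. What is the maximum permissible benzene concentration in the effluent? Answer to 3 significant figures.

At the limit, (Qr·Cr + Qe·Cₑ)/(Qr + Qe) = 23:
Cₑ = (18.37·23 − 16.40·0.6800) / 1.970 = 208.8 µg/L.

209 µg/L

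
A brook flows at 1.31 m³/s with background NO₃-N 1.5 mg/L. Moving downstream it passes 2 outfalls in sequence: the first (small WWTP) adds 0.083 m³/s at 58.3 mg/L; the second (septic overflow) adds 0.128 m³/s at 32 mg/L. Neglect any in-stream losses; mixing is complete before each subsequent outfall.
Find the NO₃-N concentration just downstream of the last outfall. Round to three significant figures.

Below outfall 1: Q → 1.393 m³/s, C = (1.310·1.500 + 0.08300·58.30)/1.393 = 4.884 mg/L.
Below outfall 2: Q → 1.521 m³/s, C = (1.393·4.884 + 0.1280·32.00)/1.521 = 7.166 mg/L.

7.17 mg/L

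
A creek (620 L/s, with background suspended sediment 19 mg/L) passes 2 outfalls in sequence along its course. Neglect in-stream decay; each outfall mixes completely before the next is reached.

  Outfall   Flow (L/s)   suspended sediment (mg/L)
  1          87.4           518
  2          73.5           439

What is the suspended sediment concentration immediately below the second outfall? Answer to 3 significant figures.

Outfall 1: combined Q = 707.4 L/s; C = (620.0·19.00 + 87.40·518.0)/707.4 = 80.65 mg/L.
Outfall 2: combined Q = 780.9 L/s; C = (707.4·80.65 + 73.50·439.0)/780.9 = 114.4 mg/L.

114 mg/L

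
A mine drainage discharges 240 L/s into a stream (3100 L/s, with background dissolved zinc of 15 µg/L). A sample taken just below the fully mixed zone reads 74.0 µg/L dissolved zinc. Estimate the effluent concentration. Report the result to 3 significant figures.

Mass balance: 3100·15.00 + 240.0·Cₑ = 3340·74.00
→ Cₑ = (3340·74.00 − 3100·15.00) / 240.0 = 836.1 µg/L.

836 µg/L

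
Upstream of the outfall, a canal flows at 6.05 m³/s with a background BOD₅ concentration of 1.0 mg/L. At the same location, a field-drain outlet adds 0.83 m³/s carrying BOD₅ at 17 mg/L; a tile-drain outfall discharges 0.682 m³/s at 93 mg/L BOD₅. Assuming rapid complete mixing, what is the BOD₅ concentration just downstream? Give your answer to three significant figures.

11.1 mg/L

Mass balance: C = (6.050·1.000 + 0.8300·17.00 + 0.6820·93.00) / 7.562 = 83.59/7.562 = 11.05 mg/L.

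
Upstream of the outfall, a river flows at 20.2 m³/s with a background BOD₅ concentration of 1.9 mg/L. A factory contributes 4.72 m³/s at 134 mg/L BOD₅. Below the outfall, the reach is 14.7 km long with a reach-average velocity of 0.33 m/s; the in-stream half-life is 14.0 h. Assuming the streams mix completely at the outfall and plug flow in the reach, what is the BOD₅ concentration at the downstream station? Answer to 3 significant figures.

After mixing, C = (20.20·1.900 + 4.720·134.0) / 24.92 = 670.9/24.92 = 26.92 mg/L.
Travel time t = 14.7·1000 / 0.33 = 44550 s = 12.37 h.
Half-life 14.0 h → k = ln 2 / 14.0 = 0.04951 h⁻¹ = 1.188 d⁻¹.
Decay over the reach: 26.92·exp(−kt) = 26.92·0.5419 = 14.59 mg/L.

14.6 mg/L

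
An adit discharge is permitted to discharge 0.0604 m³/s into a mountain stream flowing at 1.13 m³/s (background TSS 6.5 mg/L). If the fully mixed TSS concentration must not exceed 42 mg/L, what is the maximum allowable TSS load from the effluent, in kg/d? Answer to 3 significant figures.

3690 kg/d

Mass balance at the limit: 1.130·6.500 + 0.06040·Cₑ = 1.190·42 → Cₑ = 706.2 mg/L.
Load = 0.06040 m³/s × 706.2 g/m³ × 86 400 s/d = 3685 kg/d.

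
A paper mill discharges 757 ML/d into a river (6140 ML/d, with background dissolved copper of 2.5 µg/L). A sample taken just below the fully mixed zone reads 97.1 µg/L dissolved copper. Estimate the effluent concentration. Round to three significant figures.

Mass balance: 6140·2.500 + 757.0·Cₑ = 6897·97.10
→ Cₑ = (6897·97.10 − 6140·2.500) / 757.0 = 864.4 µg/L.

864 µg/L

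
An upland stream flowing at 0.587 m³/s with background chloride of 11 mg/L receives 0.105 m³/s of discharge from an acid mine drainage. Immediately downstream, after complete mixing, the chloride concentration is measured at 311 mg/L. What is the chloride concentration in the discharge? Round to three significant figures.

1990 mg/L

Mass balance: 0.5870·11.00 + 0.1050·Cₑ = 0.6920·311.0
→ Cₑ = (0.6920·311.0 − 0.5870·11.00) / 0.1050 = 1988 mg/L.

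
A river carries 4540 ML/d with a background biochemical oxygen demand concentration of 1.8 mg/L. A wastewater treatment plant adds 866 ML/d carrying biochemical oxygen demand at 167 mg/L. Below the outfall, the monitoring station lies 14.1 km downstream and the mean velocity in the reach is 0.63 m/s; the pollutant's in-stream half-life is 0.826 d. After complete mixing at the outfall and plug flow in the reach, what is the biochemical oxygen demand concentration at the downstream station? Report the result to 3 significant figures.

22.7 mg/L

After mixing, C = (4540·1.800 + 866.0·167.0) / 5406 = 152800/5406 = 28.26 mg/L.
Travel time t = 14.1·1000 / 0.63 = 22380 s = 6.217 h.
Half-life 0.826 d → k = ln 2 / 0.826 = 0.8392 d⁻¹.
Decay over the reach: 28.26·exp(−kt) = 28.26·0.8046 = 22.74 mg/L.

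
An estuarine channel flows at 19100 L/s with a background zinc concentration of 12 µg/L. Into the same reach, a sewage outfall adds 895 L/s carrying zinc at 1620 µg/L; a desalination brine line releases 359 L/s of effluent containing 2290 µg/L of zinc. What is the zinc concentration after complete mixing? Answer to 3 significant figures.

After mixing, C = (19100·12.00 + 895.0·1620 + 359.0·2290) / 20350 = 2501000/20350 = 122.9 µg/L.

123 µg/L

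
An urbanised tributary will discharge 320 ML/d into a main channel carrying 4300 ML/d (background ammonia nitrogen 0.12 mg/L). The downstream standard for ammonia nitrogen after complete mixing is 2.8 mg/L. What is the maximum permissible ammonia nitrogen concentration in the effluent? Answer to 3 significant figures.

At the limit, (Qr·Cr + Qe·Cₑ)/(Qr + Qe) = 2.8:
Cₑ = (4620·2.8 − 4300·0.1200) / 320.0 = 38.81 mg/L.

38.8 mg/L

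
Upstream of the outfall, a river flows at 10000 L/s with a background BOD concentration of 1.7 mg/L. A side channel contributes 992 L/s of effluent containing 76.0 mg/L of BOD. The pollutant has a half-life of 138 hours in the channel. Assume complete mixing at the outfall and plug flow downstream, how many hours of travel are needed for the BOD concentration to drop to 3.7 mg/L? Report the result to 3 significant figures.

163 h

Conservation of mass: C = (10000·1.700 + 992.0·76.00) / 10990 = 92390/10990 = 8.405 mg/L.
Half-life 138 h → k = ln 2 / 138 = 0.005023 h⁻¹ = 0.1205 d⁻¹.
8.405·exp(−k·t) = 3.7 → t = ln(8.405/3.7)/k = 588100 s = 163.4 h.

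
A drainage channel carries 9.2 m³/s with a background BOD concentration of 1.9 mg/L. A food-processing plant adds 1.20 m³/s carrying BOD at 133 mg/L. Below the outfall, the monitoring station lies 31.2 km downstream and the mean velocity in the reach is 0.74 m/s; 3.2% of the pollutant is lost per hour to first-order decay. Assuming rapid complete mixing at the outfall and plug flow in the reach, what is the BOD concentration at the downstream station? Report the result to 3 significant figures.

Flow-weighted average: C = (9.200·1.900 + 1.200·133.0) / 10.40 = 177.1/10.40 = 17.03 mg/L.
Travel time t = 31.2·1000 / 0.74 = 42160 s = 11.71 h.
3.2%/h lost → k = −ln(1 − 0.032) = 0.03252 h⁻¹.
Applying C = C₀e^(−kt): 17.03 × 0.6832 = 11.63 mg/L.

11.6 mg/L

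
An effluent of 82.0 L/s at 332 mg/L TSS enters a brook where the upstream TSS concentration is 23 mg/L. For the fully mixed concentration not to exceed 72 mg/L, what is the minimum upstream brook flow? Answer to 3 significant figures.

435 L/s

Set C_mix = 72: (Q·23.00 + 82.00·332.0) / (Q + 82.00) = 72
→ Q = 82.00·(332.0 − 72)/(72 − 23.00) = 435.1 L/s.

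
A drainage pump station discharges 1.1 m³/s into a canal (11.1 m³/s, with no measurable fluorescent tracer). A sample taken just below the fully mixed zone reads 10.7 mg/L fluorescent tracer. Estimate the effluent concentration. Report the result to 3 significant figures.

119 mg/L

Mass balance: 11.10·0 + 1.100·Cₑ = 12.20·10.70
→ Cₑ = (12.20·10.70 − 11.10·0) / 1.100 = 118.7 mg/L.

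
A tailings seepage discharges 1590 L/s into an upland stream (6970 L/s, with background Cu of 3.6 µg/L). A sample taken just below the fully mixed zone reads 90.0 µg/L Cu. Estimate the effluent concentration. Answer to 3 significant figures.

469 µg/L

Mass balance: 6970·3.600 + 1590·Cₑ = 8560·90.00
→ Cₑ = (8560·90.00 − 6970·3.600) / 1590 = 468.7 µg/L.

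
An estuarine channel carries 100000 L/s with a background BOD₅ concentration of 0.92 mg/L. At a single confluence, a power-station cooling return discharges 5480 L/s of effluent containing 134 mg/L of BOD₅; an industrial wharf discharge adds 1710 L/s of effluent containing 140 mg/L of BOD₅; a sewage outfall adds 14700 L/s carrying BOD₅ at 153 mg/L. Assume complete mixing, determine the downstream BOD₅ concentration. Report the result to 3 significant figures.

Flow-weighted average: C = (100000·0.9200 + 5480·134.0 + 1710·140.0 + 14700·153.0) / 121900 = 3315000/121900 = 27.20 mg/L.

27.2 mg/L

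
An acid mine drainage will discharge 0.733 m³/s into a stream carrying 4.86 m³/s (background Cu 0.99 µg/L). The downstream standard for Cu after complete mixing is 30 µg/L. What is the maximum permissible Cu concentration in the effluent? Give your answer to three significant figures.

222 µg/L

At the limit, (Qr·Cr + Qe·Cₑ)/(Qr + Qe) = 30:
Cₑ = (5.593·30 − 4.860·0.9900) / 0.7330 = 222.3 µg/L.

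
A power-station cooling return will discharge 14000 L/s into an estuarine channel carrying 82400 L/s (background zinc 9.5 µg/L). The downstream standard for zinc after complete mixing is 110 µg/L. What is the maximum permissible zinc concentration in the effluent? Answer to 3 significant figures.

702 µg/L

At the limit, (Qr·Cr + Qe·Cₑ)/(Qr + Qe) = 110:
Cₑ = (96400·110 − 82400·9.500) / 14000 = 701.5 µg/L.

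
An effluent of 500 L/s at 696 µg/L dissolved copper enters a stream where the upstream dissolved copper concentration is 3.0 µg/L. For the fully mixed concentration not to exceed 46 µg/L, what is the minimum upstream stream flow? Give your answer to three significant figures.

Set C_mix = 46: (Q·3.000 + 500.0·696.0) / (Q + 500.0) = 46
→ Q = 500.0·(696.0 − 46)/(46 − 3.000) = 7558 L/s.

7560 L/s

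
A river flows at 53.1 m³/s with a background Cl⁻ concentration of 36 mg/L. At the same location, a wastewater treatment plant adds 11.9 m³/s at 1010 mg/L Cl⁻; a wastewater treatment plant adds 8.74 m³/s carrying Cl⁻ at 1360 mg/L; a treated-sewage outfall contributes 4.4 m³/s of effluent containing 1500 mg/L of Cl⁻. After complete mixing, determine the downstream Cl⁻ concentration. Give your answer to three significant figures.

Mass balance: C = (53.10·36.00 + 11.90·1010 + 8.740·1360 + 4.400·1500) / 78.14 = 32420/78.14 = 414.9 mg/L.

415 mg/L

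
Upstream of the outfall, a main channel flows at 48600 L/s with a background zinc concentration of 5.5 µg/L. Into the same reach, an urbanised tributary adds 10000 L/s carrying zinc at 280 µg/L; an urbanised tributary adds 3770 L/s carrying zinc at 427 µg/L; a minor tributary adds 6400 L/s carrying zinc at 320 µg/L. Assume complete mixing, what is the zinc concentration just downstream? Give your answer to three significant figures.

97.8 µg/L

After mixing, C = (48600·5.500 + 10000·280.0 + 3770·427.0 + 6400·320.0) / 68770 = 6725000/68770 = 97.79 µg/L.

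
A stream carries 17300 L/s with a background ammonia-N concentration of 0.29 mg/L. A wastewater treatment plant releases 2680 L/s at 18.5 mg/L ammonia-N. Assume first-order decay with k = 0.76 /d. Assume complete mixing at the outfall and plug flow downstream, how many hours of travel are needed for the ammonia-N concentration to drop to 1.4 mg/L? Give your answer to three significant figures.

After mixing, C = (17300·0.2900 + 2680·18.50) / 19980 = 54600/19980 = 2.733 mg/L.
2.733·exp(−k·t) = 1.4 → t = ln(2.733/1.4)/k = 76030 s = 21.12 h.

21.1 h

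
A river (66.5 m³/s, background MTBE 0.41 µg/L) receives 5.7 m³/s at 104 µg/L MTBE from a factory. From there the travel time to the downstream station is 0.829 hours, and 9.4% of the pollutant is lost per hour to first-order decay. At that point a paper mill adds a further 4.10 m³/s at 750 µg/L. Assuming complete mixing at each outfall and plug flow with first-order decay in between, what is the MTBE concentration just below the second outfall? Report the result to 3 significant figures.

47.8 µg/L

Mass balance: C = (66.50·0.4100 + 5.700·104.0) / 72.20 = 620.1/72.20 = 8.588 µg/L; combined flow 72.20 m³/s.
9.4%/h lost → k = −ln(1 − 0.094) = 0.09872 h⁻¹.
First-order decay: C = 8.588·exp(−k·t) = 8.588·0.9214 = 7.913 µg/L.
Second outfall: C = (72.20·7.913 + 4.100·750.0)/76.30 = 47.79 µg/L.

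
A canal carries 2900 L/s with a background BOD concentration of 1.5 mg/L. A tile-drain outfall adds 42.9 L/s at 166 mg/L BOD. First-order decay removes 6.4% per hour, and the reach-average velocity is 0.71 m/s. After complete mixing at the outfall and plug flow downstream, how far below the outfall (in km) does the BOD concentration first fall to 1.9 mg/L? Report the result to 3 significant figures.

After mixing, C = (2900·1.500 + 42.90·166.0) / 2943 = 11470/2943 = 3.898 mg/L.
6.4%/h lost → k = −ln(1 − 0.064) = 0.06614 h⁻¹.
Set 3.898·exp(−k·t) = 1.9 → t = ln(3.898/1.9)/k = 39110 s = 10.86 h.
Distance = v·t = 0.71·39110 = 27770 m = 27.77 km.

27.8 km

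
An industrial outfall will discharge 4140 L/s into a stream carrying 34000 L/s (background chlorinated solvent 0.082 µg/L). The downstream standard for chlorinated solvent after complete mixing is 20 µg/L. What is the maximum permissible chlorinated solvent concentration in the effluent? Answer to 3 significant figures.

184 µg/L

At the limit, (Qr·Cr + Qe·Cₑ)/(Qr + Qe) = 20:
Cₑ = (38140·20 − 34000·0.08200) / 4140 = 183.6 µg/L.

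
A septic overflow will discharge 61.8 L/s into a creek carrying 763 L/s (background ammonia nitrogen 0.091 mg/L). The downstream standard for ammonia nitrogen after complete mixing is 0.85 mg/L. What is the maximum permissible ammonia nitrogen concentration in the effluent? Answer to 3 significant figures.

10.2 mg/L

At the limit, (Qr·Cr + Qe·Cₑ)/(Qr + Qe) = 0.85:
Cₑ = (824.8·0.85 − 763.0·0.09100) / 61.80 = 10.22 mg/L.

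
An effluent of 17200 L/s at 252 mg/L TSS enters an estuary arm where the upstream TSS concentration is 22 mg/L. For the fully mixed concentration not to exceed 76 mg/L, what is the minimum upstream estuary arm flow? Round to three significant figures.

56100 L/s

Set C_mix = 76: (Q·22.00 + 17200·252.0) / (Q + 17200) = 76
→ Q = 17200·(252.0 − 76)/(76 − 22.00) = 56060 L/s.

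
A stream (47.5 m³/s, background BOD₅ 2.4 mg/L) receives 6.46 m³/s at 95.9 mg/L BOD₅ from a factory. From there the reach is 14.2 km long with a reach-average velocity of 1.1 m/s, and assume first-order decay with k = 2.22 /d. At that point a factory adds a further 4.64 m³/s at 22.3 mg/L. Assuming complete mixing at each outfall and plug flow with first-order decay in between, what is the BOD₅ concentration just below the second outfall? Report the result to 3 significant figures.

Mixed concentration C = ΣQC/ΣQ = (47.50·2.400 + 6.460·95.90) / 53.96 = 733.5/53.96 = 13.59 mg/L; combined flow 53.96 m³/s.
Travel time t = 14.2·1000 / 1.1 = 12910 s = 3.586 h.
Decay over the reach: 13.59·exp(−kt) = 13.59·0.7177 = 9.756 mg/L.
At the second outfall, C = (53.96·9.756 + 4.640·22.30) / (53.96 + 4.640) = 10.75 mg/L.

10.7 mg/L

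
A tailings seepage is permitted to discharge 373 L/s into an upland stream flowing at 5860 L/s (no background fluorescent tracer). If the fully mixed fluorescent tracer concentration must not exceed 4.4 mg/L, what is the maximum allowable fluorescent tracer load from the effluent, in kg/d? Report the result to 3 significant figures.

Mass balance at the limit: 5860·0 + 373.0·Cₑ = 6233·4.4 → Cₑ = 73.53 mg/L.
373.0 L/s = 0.3730 m³/s. Load = 0.3730 m³/s × 73.53 g/m³ × 86 400 s/d = 2370 kg/d.

2370 kg/d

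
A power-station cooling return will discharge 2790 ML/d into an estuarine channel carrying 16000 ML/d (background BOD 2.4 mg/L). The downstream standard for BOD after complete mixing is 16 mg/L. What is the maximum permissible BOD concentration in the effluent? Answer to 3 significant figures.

At the limit, (Qr·Cr + Qe·Cₑ)/(Qr + Qe) = 16:
Cₑ = (18790·16 − 16000·2.400) / 2790 = 93.99 mg/L.

94.0 mg/L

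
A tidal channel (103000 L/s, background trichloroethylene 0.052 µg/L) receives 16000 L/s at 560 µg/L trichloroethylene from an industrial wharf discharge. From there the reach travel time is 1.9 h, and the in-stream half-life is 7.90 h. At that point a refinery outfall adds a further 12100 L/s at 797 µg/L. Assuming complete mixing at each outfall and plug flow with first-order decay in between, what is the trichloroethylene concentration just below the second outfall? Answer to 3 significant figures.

Mass balance: C = (103000·0.05200 + 16000·560.0) / 119000 = 8965000/119000 = 75.34 µg/L; combined flow 119000 L/s.
Half-life 7.90 h → k = ln 2 / 7.90 = 0.08774 h⁻¹ = 2.106 d⁻¹.
Applying C = C₀e^(−kt): 75.34 × 0.8464 = 63.77 µg/L.
Second outfall: C = (119000·63.77 + 12100·797.0)/131100 = 131.4 µg/L.

131 µg/L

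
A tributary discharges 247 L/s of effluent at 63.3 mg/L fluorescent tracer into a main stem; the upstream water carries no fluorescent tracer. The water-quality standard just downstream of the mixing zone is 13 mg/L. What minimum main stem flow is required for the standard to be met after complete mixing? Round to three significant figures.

956 L/s

Set C_mix = 13: (Q·0 + 247.0·63.30) / (Q + 247.0) = 13
→ Q = 247.0·(63.30 − 13)/(13 − 0) = 955.7 L/s.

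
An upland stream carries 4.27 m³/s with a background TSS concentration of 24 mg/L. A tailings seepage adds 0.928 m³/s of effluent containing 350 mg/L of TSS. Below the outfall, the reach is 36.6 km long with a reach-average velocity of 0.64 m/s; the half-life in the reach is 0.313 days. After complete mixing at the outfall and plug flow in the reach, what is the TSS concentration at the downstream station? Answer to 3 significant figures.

Conservation of mass: C = (4.270·24.00 + 0.9280·350.0) / 5.198 = 427.3/5.198 = 82.20 mg/L.
Travel time t = 36.6·1000 / 0.64 = 57190 s = 15.89 h.
Half-life 0.313 d → k = ln 2 / 0.313 = 2.215 d⁻¹.
First-order decay: C = 82.20·exp(−k·t) = 82.20·0.2309 = 18.98 mg/L.

19.0 mg/L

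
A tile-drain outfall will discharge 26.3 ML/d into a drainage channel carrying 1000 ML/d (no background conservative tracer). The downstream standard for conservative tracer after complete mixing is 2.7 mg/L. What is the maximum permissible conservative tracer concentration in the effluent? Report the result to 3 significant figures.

At the limit, (Qr·Cr + Qe·Cₑ)/(Qr + Qe) = 2.7:
Cₑ = (1026·2.7 − 1000·0) / 26.30 = 105.4 mg/L.

105 mg/L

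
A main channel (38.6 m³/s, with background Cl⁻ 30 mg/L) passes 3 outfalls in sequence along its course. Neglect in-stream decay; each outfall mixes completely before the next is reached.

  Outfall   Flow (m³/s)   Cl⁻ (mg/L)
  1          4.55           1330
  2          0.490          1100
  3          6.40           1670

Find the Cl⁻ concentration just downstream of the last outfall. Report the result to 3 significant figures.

After outfall 1: Q = 38.60 + 4.550 = 43.15 m³/s; C = (38.60·30.00 + 4.550·1330)/43.15 = 167.1 mg/L.
After outfall 2: Q = 43.15 + 0.4900 = 43.64 m³/s; C = (43.15·167.1 + 0.4900·1100)/43.64 = 177.6 mg/L.
After outfall 3: Q = 43.64 + 6.400 = 50.04 m³/s; C = (43.64·177.6 + 6.400·1670)/50.04 = 368.4 mg/L.

368 mg/L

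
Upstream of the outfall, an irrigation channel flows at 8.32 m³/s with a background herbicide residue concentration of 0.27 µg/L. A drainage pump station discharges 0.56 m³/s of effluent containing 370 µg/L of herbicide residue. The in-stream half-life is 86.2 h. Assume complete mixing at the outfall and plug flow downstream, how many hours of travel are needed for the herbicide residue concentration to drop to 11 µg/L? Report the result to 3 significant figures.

94.9 h

Mass balance: C = (8.320·0.2700 + 0.5600·370.0) / 8.880 = 209.4/8.880 = 23.59 µg/L.
Half-life 86.2 h → k = ln 2 / 86.2 = 0.008041 h⁻¹ = 0.1930 d⁻¹.
23.59·exp(−k·t) = 11 → t = ln(23.59/11)/k = 341500 s = 94.86 h.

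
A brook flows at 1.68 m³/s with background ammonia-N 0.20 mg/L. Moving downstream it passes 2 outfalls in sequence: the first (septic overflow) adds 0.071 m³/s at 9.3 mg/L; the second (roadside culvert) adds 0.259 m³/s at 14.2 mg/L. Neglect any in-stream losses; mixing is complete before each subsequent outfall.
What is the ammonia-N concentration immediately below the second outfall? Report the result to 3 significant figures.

2.33 mg/L

Outfall 1: combined Q = 1.751 m³/s; C = (1.680·0.2000 + 0.07100·9.300)/1.751 = 0.5690 mg/L.
Outfall 2: combined Q = 2.010 m³/s; C = (1.751·0.5690 + 0.2590·14.20)/2.010 = 2.325 mg/L.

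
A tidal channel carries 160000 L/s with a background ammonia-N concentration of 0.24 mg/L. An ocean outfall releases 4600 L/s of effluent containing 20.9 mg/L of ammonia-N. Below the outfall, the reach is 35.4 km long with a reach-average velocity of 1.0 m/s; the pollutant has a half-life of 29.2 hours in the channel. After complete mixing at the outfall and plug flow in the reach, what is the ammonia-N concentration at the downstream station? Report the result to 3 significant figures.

0.647 mg/L

Flow-weighted average: C = (160000·0.2400 + 4600·20.90) / 164600 = 134500/164600 = 0.8174 mg/L.
Travel time t = 35.4·1000 / 1.0 = 35400 s = 9.833 h.
Half-life 29.2 h → k = ln 2 / 29.2 = 0.02374 h⁻¹ = 0.5697 d⁻¹.
First-order decay: C = 0.8174·exp(−k·t) = 0.8174·0.7918 = 0.6472 mg/L.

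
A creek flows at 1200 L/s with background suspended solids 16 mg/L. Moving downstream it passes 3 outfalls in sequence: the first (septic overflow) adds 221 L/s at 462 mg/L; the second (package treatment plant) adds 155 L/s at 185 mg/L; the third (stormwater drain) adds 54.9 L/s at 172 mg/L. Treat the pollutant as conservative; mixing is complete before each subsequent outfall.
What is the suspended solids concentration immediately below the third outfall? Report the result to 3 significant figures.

97.7 mg/L

Outfall 1: combined Q = 1421 L/s; C = (1200·16.00 + 221.0·462.0)/1421 = 85.36 mg/L.
Outfall 2: combined Q = 1576 L/s; C = (1421·85.36 + 155.0·185.0)/1576 = 95.16 mg/L.
Outfall 3: combined Q = 1631 L/s; C = (1576·95.16 + 54.90·172.0)/1631 = 97.75 mg/L.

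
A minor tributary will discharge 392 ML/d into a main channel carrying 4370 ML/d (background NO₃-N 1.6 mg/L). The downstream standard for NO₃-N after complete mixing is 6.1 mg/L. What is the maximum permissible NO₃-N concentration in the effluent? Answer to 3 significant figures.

56.3 mg/L

At the limit, (Qr·Cr + Qe·Cₑ)/(Qr + Qe) = 6.1:
Cₑ = (4762·6.1 − 4370·1.600) / 392.0 = 56.27 mg/L.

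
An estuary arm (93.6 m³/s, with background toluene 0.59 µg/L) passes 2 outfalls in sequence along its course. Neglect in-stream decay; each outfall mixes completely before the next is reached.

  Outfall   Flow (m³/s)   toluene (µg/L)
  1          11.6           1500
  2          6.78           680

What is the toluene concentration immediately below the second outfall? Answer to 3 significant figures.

Outfall 1: combined Q = 105.2 m³/s; C = (93.60·0.5900 + 11.60·1500)/105.2 = 165.9 µg/L.
Outfall 2: combined Q = 112.0 m³/s; C = (105.2·165.9 + 6.780·680.0)/112.0 = 197.0 µg/L.

197 µg/L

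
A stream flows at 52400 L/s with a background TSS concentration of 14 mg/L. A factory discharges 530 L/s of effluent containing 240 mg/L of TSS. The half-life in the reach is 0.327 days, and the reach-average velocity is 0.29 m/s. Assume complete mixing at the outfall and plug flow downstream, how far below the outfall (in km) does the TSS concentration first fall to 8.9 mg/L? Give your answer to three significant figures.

Mixed concentration C = ΣQC/ΣQ = (52400·14.00 + 530.0·240.0) / 52930 = 860800/52930 = 16.26 mg/L.
Half-life 0.327 d → k = ln 2 / 0.327 = 2.120 d⁻¹.
Set 16.26·exp(−k·t) = 8.9 → t = ln(16.26/8.9)/k = 24570 s = 6.826 h.
Distance = v·t = 0.29·24570 = 7126 m = 7.126 km.

7.13 km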